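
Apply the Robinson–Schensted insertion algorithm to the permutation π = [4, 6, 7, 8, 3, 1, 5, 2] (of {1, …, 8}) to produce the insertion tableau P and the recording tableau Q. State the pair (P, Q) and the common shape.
P = [1, 2, 7, 8] / [3, 5] / [4, 6];  Q = [1, 2, 3, 4] / [5, 7] / [6, 8];  common shape = (4, 2, 2)

Row-insert the values π_1, π_2, … into P one at a time, bumping the leftmost entry strictly greater than the inserted value down to the next row. The recording tableau Q records, in position (i, j), the step at which that cell was added to P.
  Insert 4 (step 1): P = [4];  Q = [1]
  Insert 6 (step 2): P = [4, 6];  Q = [1, 2]
  Insert 7 (step 3): P = [4, 6, 7];  Q = [1, 2, 3]
  Insert 8 (step 4): P = [4, 6, 7, 8];  Q = [1, 2, 3, 4]
  Insert 3 (step 5): P = [3, 6, 7, 8] / [4];  Q = [1, 2, 3, 4] / [5]
  Insert 1 (step 6): P = [1, 6, 7, 8] / [3] / [4];  Q = [1, 2, 3, 4] / [5] / [6]
  Insert 5 (step 7): P = [1, 5, 7, 8] / [3, 6] / [4];  Q = [1, 2, 3, 4] / [5, 7] / [6]
  Insert 2 (step 8): P = [1, 2, 7, 8] / [3, 5] / [4, 6];  Q = [1, 2, 3, 4] / [5, 7] / [6, 8]
Final shape: (4, 2, 2).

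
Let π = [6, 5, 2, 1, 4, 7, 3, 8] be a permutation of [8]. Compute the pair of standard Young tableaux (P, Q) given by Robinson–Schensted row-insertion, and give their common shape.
P = [1, 3, 7, 8] / [2, 4] / [5] / [6];  Q = [1, 5, 6, 8] / [2, 7] / [3] / [4];  common shape = (4, 2, 1, 1)

Row-insert the values π_1, π_2, … into P one at a time, bumping the leftmost entry strictly greater than the inserted value down to the next row. The recording tableau Q records, in position (i, j), the step at which that cell was added to P.
  Insert 6 (step 1): P = [6];  Q = [1]
  Insert 5 (step 2): P = [5] / [6];  Q = [1] / [2]
  Insert 2 (step 3): P = [2] / [5] / [6];  Q = [1] / [2] / [3]
  Insert 1 (step 4): P = [1] / [2] / [5] / [6];  Q = [1] / [2] / [3] / [4]
  Insert 4 (step 5): P = [1, 4] / [2] / [5] / [6];  Q = [1, 5] / [2] / [3] / [4]
  Insert 7 (step 6): P = [1, 4, 7] / [2] / [5] / [6];  Q = [1, 5, 6] / [2] / [3] / [4]
  Insert 3 (step 7): P = [1, 3, 7] / [2, 4] / [5] / [6];  Q = [1, 5, 6] / [2, 7] / [3] / [4]
  Insert 8 (step 8): P = [1, 3, 7, 8] / [2, 4] / [5] / [6];  Q = [1, 5, 6, 8] / [2, 7] / [3] / [4]
Final shape: (4, 2, 1, 1).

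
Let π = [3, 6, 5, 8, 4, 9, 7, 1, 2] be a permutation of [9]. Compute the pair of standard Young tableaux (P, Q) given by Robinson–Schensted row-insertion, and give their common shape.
P = [1, 2, 7, 9] / [3, 4] / [5, 8] / [6];  Q = [1, 2, 4, 6] / [3, 7] / [5, 9] / [8];  common shape = (4, 2, 2, 1)

Row-insert the values π_1, π_2, … into P one at a time, bumping the leftmost entry strictly greater than the inserted value down to the next row. The recording tableau Q records, in position (i, j), the step at which that cell was added to P.
  Insert 3 (step 1): P = [3];  Q = [1]
  Insert 6 (step 2): P = [3, 6];  Q = [1, 2]
  Insert 5 (step 3): P = [3, 5] / [6];  Q = [1, 2] / [3]
  Insert 8 (step 4): P = [3, 5, 8] / [6];  Q = [1, 2, 4] / [3]
  Insert 4 (step 5): P = [3, 4, 8] / [5] / [6];  Q = [1, 2, 4] / [3] / [5]
  Insert 9 (step 6): P = [3, 4, 8, 9] / [5] / [6];  Q = [1, 2, 4, 6] / [3] / [5]
  Insert 7 (step 7): P = [3, 4, 7, 9] / [5, 8] / [6];  Q = [1, 2, 4, 6] / [3, 7] / [5]
  Insert 1 (step 8): P = [1, 4, 7, 9] / [3, 8] / [5] / [6];  Q = [1, 2, 4, 6] / [3, 7] / [5] / [8]
  Insert 2 (step 9): P = [1, 2, 7, 9] / [3, 4] / [5, 8] / [6];  Q = [1, 2, 4, 6] / [3, 7] / [5, 9] / [8]
Final shape: (4, 2, 2, 1).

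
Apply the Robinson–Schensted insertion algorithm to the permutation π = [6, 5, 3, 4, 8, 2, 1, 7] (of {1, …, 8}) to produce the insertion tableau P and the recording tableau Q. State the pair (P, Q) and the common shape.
P = [1, 4, 7] / [2, 8] / [3] / [5] / [6];  Q = [1, 4, 5] / [2, 8] / [3] / [6] / [7];  common shape = (3, 2, 1, 1, 1)

Row-insert the values π_1, π_2, … into P one at a time, bumping the leftmost entry strictly greater than the inserted value down to the next row. The recording tableau Q records, in position (i, j), the step at which that cell was added to P.
  Insert 6 (step 1): P = [6];  Q = [1]
  Insert 5 (step 2): P = [5] / [6];  Q = [1] / [2]
  Insert 3 (step 3): P = [3] / [5] / [6];  Q = [1] / [2] / [3]
  Insert 4 (step 4): P = [3, 4] / [5] / [6];  Q = [1, 4] / [2] / [3]
  Insert 8 (step 5): P = [3, 4, 8] / [5] / [6];  Q = [1, 4, 5] / [2] / [3]
  Insert 2 (step 6): P = [2, 4, 8] / [3] / [5] / [6];  Q = [1, 4, 5] / [2] / [3] / [6]
  Insert 1 (step 7): P = [1, 4, 8] / [2] / [3] / [5] / [6];  Q = [1, 4, 5] / [2] / [3] / [6] / [7]
  Insert 7 (step 8): P = [1, 4, 7] / [2, 8] / [3] / [5] / [6];  Q = [1, 4, 5] / [2, 8] / [3] / [6] / [7]
Final shape: (3, 2, 1, 1, 1).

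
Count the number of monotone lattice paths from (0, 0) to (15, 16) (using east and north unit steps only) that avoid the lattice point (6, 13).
Number of paths = 294571155

Total paths from (0, 0) to (15, 16): C(31, 15) = 300540195. Paths through (6, 13): (paths (0, 0) → (6, 13)) × (paths (6, 13) → (15, 16)) = C(19, 6) · C(12, 9) = 27132 · 220 = 5969040. Avoidance count = 300540195 − 5969040 = 294571155.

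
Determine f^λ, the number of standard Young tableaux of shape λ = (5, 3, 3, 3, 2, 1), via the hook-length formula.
# SYT of shape (5, 3, 3, 3, 2, 1) = 1633632

Hook-length formula: f^λ = n! / Π hook(c), product over all cells c of the Young diagram. For λ = (5, 3, 3, 3, 2, 1), n = 17 boxes. Hook lengths by row (left-to-right, top-to-bottom): [10, 8, 6, 2, 1]; [7, 5, 3]; [6, 4, 2]; [5, 3, 1]; [3, 1]; [1]. Product of hooks = 217728000. So f^λ = 17! / 217728000 = 355687428096000 / 217728000 = 1633632.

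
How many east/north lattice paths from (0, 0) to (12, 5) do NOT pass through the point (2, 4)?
Number of paths = 6023

Total paths from (0, 0) to (12, 5): C(17, 12) = 6188. Paths through (2, 4): (paths (0, 0) → (2, 4)) × (paths (2, 4) → (12, 5)) = C(6, 2) · C(11, 10) = 15 · 11 = 165. Avoidance count = 6188 − 165 = 6023.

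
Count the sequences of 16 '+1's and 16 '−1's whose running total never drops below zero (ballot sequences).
C_16 = 35357670

These ballot sequences are counted by the Catalan number C_n = (1/(n + 1)) · C(2n, n). For n = 16: C_16 = (1/17) · C(32, 16) = 601080390/17 = 35357670.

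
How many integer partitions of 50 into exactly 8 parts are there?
p(50, 8 parts) = 12450

Partitions of n into exactly k parts are in bijection with partitions of n − k into at most k parts (subtract 1 from each part). So p(50, exactly 8) = p(42, parts ≤ 8). Computing via the recurrence p(m, j) = p(m, j−1) + p(m−j, j) gives 12450.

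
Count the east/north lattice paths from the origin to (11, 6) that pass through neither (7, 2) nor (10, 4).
Number of paths = 7933

Inclusion–exclusion. Total paths: C(17, 11) = 12376. Through P₁: C(9, 7)·C(8, 4) = 2520. Through P₂: C(14, 10)·C(3, 1) = 3003. Since P₁ is strictly southwest of P₂, a monotone path through both must visit P₁ then P₂; paths through both = C(9, 7)·C(5, 3)·C(3, 1) = 1080. Avoid both = 12376 − 2520 − 3003 + 1080 = 7933.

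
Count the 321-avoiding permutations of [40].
C_40 = 2622127042276492108820

These 321-avoiding permutations are counted by the Catalan number C_n = (1/(n + 1)) · C(2n, n). For n = 40: C_40 = (1/41) · C(80, 40) = 107507208733336176461620/41 = 2622127042276492108820.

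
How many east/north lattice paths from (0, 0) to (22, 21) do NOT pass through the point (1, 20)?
Number of paths = 1052049481398

Total paths from (0, 0) to (22, 21): C(43, 22) = 1052049481860. Paths through (1, 20): (paths (0, 0) → (1, 20)) × (paths (1, 20) → (22, 21)) = C(21, 1) · C(22, 21) = 21 · 22 = 462. Avoidance count = 1052049481860 − 462 = 1052049481398.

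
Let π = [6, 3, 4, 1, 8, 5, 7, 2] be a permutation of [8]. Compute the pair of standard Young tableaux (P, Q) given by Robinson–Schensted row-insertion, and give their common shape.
P = [1, 2, 5, 7] / [3, 4] / [6, 8];  Q = [1, 3, 5, 7] / [2, 6] / [4, 8];  common shape = (4, 2, 2)

Row-insert the values π_1, π_2, … into P one at a time, bumping the leftmost entry strictly greater than the inserted value down to the next row. The recording tableau Q records, in position (i, j), the step at which that cell was added to P.
  Insert 6 (step 1): P = [6];  Q = [1]
  Insert 3 (step 2): P = [3] / [6];  Q = [1] / [2]
  Insert 4 (step 3): P = [3, 4] / [6];  Q = [1, 3] / [2]
  Insert 1 (step 4): P = [1, 4] / [3] / [6];  Q = [1, 3] / [2] / [4]
  Insert 8 (step 5): P = [1, 4, 8] / [3] / [6];  Q = [1, 3, 5] / [2] / [4]
  Insert 5 (step 6): P = [1, 4, 5] / [3, 8] / [6];  Q = [1, 3, 5] / [2, 6] / [4]
  Insert 7 (step 7): P = [1, 4, 5, 7] / [3, 8] / [6];  Q = [1, 3, 5, 7] / [2, 6] / [4]
  Insert 2 (step 8): P = [1, 2, 5, 7] / [3, 4] / [6, 8];  Q = [1, 3, 5, 7] / [2, 6] / [4, 8]
Final shape: (4, 2, 2).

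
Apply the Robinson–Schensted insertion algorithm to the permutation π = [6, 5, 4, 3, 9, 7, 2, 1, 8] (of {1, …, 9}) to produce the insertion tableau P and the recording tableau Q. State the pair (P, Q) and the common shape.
P = [1, 7, 8] / [2, 9] / [3] / [4] / [5] / [6];  Q = [1, 5, 9] / [2, 6] / [3] / [4] / [7] / [8];  common shape = (3, 2, 1, 1, 1, 1)

Row-insert the values π_1, π_2, … into P one at a time, bumping the leftmost entry strictly greater than the inserted value down to the next row. The recording tableau Q records, in position (i, j), the step at which that cell was added to P.
  Insert 6 (step 1): P = [6];  Q = [1]
  Insert 5 (step 2): P = [5] / [6];  Q = [1] / [2]
  Insert 4 (step 3): P = [4] / [5] / [6];  Q = [1] / [2] / [3]
  Insert 3 (step 4): P = [3] / [4] / [5] / [6];  Q = [1] / [2] / [3] / [4]
  Insert 9 (step 5): P = [3, 9] / [4] / [5] / [6];  Q = [1, 5] / [2] / [3] / [4]
  Insert 7 (step 6): P = [3, 7] / [4, 9] / [5] / [6];  Q = [1, 5] / [2, 6] / [3] / [4]
  Insert 2 (step 7): P = [2, 7] / [3, 9] / [4] / [5] / [6];  Q = [1, 5] / [2, 6] / [3] / [4] / [7]
  Insert 1 (step 8): P = [1, 7] / [2, 9] / [3] / [4] / [5] / [6];  Q = [1, 5] / [2, 6] / [3] / [4] / [7] / [8]
  Insert 8 (step 9): P = [1, 7, 8] / [2, 9] / [3] / [4] / [5] / [6];  Q = [1, 5, 9] / [2, 6] / [3] / [4] / [7] / [8]
Final shape: (3, 2, 1, 1, 1, 1).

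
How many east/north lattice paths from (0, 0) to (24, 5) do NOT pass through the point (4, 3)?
Number of paths = 110670

Total paths from (0, 0) to (24, 5): C(29, 24) = 118755. Paths through (4, 3): (paths (0, 0) → (4, 3)) × (paths (4, 3) → (24, 5)) = C(7, 4) · C(22, 20) = 35 · 231 = 8085. Avoidance count = 118755 − 8085 = 110670.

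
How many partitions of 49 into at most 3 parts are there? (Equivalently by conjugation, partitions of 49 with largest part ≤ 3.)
p(49, parts ≤ 3) = 225

Use the recurrence p(n, m) = p(n, m−1) + p(n−m, m): either the largest part is < m (count p(n, m−1)) or the largest part is exactly m (remove one copy of m, count p(n−m, m)). With p(0, ·) = 1 this gives p(49, parts ≤ 3) = 225. (By conjugating Young diagrams, this also counts partitions of 49 into at most 3 parts.)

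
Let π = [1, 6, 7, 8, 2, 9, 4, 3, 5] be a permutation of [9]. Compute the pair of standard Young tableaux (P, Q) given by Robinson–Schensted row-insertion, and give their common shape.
P = [1, 2, 3, 5, 9] / [4, 7, 8] / [6];  Q = [1, 2, 3, 4, 6] / [5, 7, 9] / [8];  common shape = (5, 3, 1)

Row-insert the values π_1, π_2, … into P one at a time, bumping the leftmost entry strictly greater than the inserted value down to the next row. The recording tableau Q records, in position (i, j), the step at which that cell was added to P.
  Insert 1 (step 1): P = [1];  Q = [1]
  Insert 6 (step 2): P = [1, 6];  Q = [1, 2]
  Insert 7 (step 3): P = [1, 6, 7];  Q = [1, 2, 3]
  Insert 8 (step 4): P = [1, 6, 7, 8];  Q = [1, 2, 3, 4]
  Insert 2 (step 5): P = [1, 2, 7, 8] / [6];  Q = [1, 2, 3, 4] / [5]
  Insert 9 (step 6): P = [1, 2, 7, 8, 9] / [6];  Q = [1, 2, 3, 4, 6] / [5]
  Insert 4 (step 7): P = [1, 2, 4, 8, 9] / [6, 7];  Q = [1, 2, 3, 4, 6] / [5, 7]
  Insert 3 (step 8): P = [1, 2, 3, 8, 9] / [4, 7] / [6];  Q = [1, 2, 3, 4, 6] / [5, 7] / [8]
  Insert 5 (step 9): P = [1, 2, 3, 5, 9] / [4, 7, 8] / [6];  Q = [1, 2, 3, 4, 6] / [5, 7, 9] / [8]
Final shape: (5, 3, 1).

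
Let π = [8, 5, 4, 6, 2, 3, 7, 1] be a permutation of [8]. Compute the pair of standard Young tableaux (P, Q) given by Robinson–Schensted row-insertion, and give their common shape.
P = [1, 3, 7] / [2, 6] / [4] / [5] / [8];  Q = [1, 4, 7] / [2, 6] / [3] / [5] / [8];  common shape = (3, 2, 1, 1, 1)

Row-insert the values π_1, π_2, … into P one at a time, bumping the leftmost entry strictly greater than the inserted value down to the next row. The recording tableau Q records, in position (i, j), the step at which that cell was added to P.
  Insert 8 (step 1): P = [8];  Q = [1]
  Insert 5 (step 2): P = [5] / [8];  Q = [1] / [2]
  Insert 4 (step 3): P = [4] / [5] / [8];  Q = [1] / [2] / [3]
  Insert 6 (step 4): P = [4, 6] / [5] / [8];  Q = [1, 4] / [2] / [3]
  Insert 2 (step 5): P = [2, 6] / [4] / [5] / [8];  Q = [1, 4] / [2] / [3] / [5]
  Insert 3 (step 6): P = [2, 3] / [4, 6] / [5] / [8];  Q = [1, 4] / [2, 6] / [3] / [5]
  Insert 7 (step 7): P = [2, 3, 7] / [4, 6] / [5] / [8];  Q = [1, 4, 7] / [2, 6] / [3] / [5]
  Insert 1 (step 8): P = [1, 3, 7] / [2, 6] / [4] / [5] / [8];  Q = [1, 4, 7] / [2, 6] / [3] / [5] / [8]
Final shape: (3, 2, 1, 1, 1).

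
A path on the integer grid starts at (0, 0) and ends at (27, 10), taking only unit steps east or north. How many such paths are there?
Number of paths = 348330136

A monotone lattice path from (0, 0) to (27, 10) consists of 27 east steps and 10 north steps in some order, so it is determined by which 27 of the 37 steps are east. The count is C(37, 27) = 348330136.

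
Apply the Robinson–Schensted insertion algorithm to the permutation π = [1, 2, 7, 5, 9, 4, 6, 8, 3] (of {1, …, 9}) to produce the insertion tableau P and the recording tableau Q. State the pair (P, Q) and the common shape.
P = [1, 2, 3, 6, 8] / [4, 9] / [5] / [7];  Q = [1, 2, 3, 5, 8] / [4, 7] / [6] / [9];  common shape = (5, 2, 1, 1)

Row-insert the values π_1, π_2, … into P one at a time, bumping the leftmost entry strictly greater than the inserted value down to the next row. The recording tableau Q records, in position (i, j), the step at which that cell was added to P.
  Insert 1 (step 1): P = [1];  Q = [1]
  Insert 2 (step 2): P = [1, 2];  Q = [1, 2]
  Insert 7 (step 3): P = [1, 2, 7];  Q = [1, 2, 3]
  Insert 5 (step 4): P = [1, 2, 5] / [7];  Q = [1, 2, 3] / [4]
  Insert 9 (step 5): P = [1, 2, 5, 9] / [7];  Q = [1, 2, 3, 5] / [4]
  Insert 4 (step 6): P = [1, 2, 4, 9] / [5] / [7];  Q = [1, 2, 3, 5] / [4] / [6]
  Insert 6 (step 7): P = [1, 2, 4, 6] / [5, 9] / [7];  Q = [1, 2, 3, 5] / [4, 7] / [6]
  Insert 8 (step 8): P = [1, 2, 4, 6, 8] / [5, 9] / [7];  Q = [1, 2, 3, 5, 8] / [4, 7] / [6]
  Insert 3 (step 9): P = [1, 2, 3, 6, 8] / [4, 9] / [5] / [7];  Q = [1, 2, 3, 5, 8] / [4, 7] / [6] / [9]
Final shape: (5, 2, 1, 1).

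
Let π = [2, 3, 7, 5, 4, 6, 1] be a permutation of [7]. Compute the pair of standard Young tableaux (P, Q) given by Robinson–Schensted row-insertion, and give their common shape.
P = [1, 3, 4, 6] / [2] / [5] / [7];  Q = [1, 2, 3, 6] / [4] / [5] / [7];  common shape = (4, 1, 1, 1)

Row-insert the values π_1, π_2, … into P one at a time, bumping the leftmost entry strictly greater than the inserted value down to the next row. The recording tableau Q records, in position (i, j), the step at which that cell was added to P.
  Insert 2 (step 1): P = [2];  Q = [1]
  Insert 3 (step 2): P = [2, 3];  Q = [1, 2]
  Insert 7 (step 3): P = [2, 3, 7];  Q = [1, 2, 3]
  Insert 5 (step 4): P = [2, 3, 5] / [7];  Q = [1, 2, 3] / [4]
  Insert 4 (step 5): P = [2, 3, 4] / [5] / [7];  Q = [1, 2, 3] / [4] / [5]
  Insert 6 (step 6): P = [2, 3, 4, 6] / [5] / [7];  Q = [1, 2, 3, 6] / [4] / [5]
  Insert 1 (step 7): P = [1, 3, 4, 6] / [2] / [5] / [7];  Q = [1, 2, 3, 6] / [4] / [5] / [7]
Final shape: (4, 1, 1, 1).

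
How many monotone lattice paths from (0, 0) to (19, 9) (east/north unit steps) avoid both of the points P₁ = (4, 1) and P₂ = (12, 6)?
Number of paths = 2999850

Inclusion–exclusion. Total paths: C(28, 19) = 6906900. Through P₁: C(5, 4)·C(23, 15) = 2451570. Through P₂: C(18, 12)·C(10, 7) = 2227680. Since P₁ is strictly southwest of P₂, a monotone path through both must visit P₁ then P₂; paths through both = C(5, 4)·C(13, 8)·C(10, 7) = 772200. Avoid both = 6906900 − 2451570 − 2227680 + 772200 = 2999850.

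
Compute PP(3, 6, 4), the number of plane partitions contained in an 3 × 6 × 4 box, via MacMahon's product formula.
PP(3, 6, 4) = 457380

Evaluate the triple product over i = 1..3, j = 1..6, k = 1..4. The factors are (2/1) · (3/2) · (4/3) · (5/4) · (3/2) · (4/3) · (5/4) · (6/5) · … (72 factors total). The numerators and denominators telescope so the product is an integer; carrying out the multiplication exactly gives PP(3, 6, 4) = 457380.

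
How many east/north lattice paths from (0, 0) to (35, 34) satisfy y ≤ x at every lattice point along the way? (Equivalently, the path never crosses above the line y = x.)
Number of paths = 3116285494907301262

By the reflection principle (André's argument), the number of monotone paths to (35, 34) with n ≤ m that never go above y = x is C(69, 35) − C(69, 36) = 56093138908331422716 − 52976853413424121454 = 3116285494907301262.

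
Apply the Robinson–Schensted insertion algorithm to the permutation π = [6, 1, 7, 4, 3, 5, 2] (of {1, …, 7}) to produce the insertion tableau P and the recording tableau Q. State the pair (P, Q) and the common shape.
P = [1, 2, 5] / [3, 7] / [4] / [6];  Q = [1, 3, 6] / [2, 4] / [5] / [7];  common shape = (3, 2, 1, 1)

Row-insert the values π_1, π_2, … into P one at a time, bumping the leftmost entry strictly greater than the inserted value down to the next row. The recording tableau Q records, in position (i, j), the step at which that cell was added to P.
  Insert 6 (step 1): P = [6];  Q = [1]
  Insert 1 (step 2): P = [1] / [6];  Q = [1] / [2]
  Insert 7 (step 3): P = [1, 7] / [6];  Q = [1, 3] / [2]
  Insert 4 (step 4): P = [1, 4] / [6, 7];  Q = [1, 3] / [2, 4]
  Insert 3 (step 5): P = [1, 3] / [4, 7] / [6];  Q = [1, 3] / [2, 4] / [5]
  Insert 5 (step 6): P = [1, 3, 5] / [4, 7] / [6];  Q = [1, 3, 6] / [2, 4] / [5]
  Insert 2 (step 7): P = [1, 2, 5] / [3, 7] / [4] / [6];  Q = [1, 3, 6] / [2, 4] / [5] / [7]
Final shape: (3, 2, 1, 1).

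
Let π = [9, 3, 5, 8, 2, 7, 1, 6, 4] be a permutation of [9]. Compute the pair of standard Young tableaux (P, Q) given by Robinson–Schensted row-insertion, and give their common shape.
P = [1, 4, 6] / [2, 5] / [3, 7] / [8] / [9];  Q = [1, 3, 4] / [2, 6] / [5, 8] / [7] / [9];  common shape = (3, 2, 2, 1, 1)

Row-insert the values π_1, π_2, … into P one at a time, bumping the leftmost entry strictly greater than the inserted value down to the next row. The recording tableau Q records, in position (i, j), the step at which that cell was added to P.
  Insert 9 (step 1): P = [9];  Q = [1]
  Insert 3 (step 2): P = [3] / [9];  Q = [1] / [2]
  Insert 5 (step 3): P = [3, 5] / [9];  Q = [1, 3] / [2]
  Insert 8 (step 4): P = [3, 5, 8] / [9];  Q = [1, 3, 4] / [2]
  Insert 2 (step 5): P = [2, 5, 8] / [3] / [9];  Q = [1, 3, 4] / [2] / [5]
  Insert 7 (step 6): P = [2, 5, 7] / [3, 8] / [9];  Q = [1, 3, 4] / [2, 6] / [5]
  Insert 1 (step 7): P = [1, 5, 7] / [2, 8] / [3] / [9];  Q = [1, 3, 4] / [2, 6] / [5] / [7]
  Insert 6 (step 8): P = [1, 5, 6] / [2, 7] / [3, 8] / [9];  Q = [1, 3, 4] / [2, 6] / [5, 8] / [7]
  Insert 4 (step 9): P = [1, 4, 6] / [2, 5] / [3, 7] / [8] / [9];  Q = [1, 3, 4] / [2, 6] / [5, 8] / [7] / [9]
Final shape: (3, 2, 2, 1, 1).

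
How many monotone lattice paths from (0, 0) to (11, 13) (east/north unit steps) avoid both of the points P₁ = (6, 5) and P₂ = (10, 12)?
Number of paths = 913178

Inclusion–exclusion. Total paths: C(24, 11) = 2496144. Through P₁: C(11, 6)·C(13, 5) = 594594. Through P₂: C(22, 10)·C(2, 1) = 1293292. Since P₁ is strictly southwest of P₂, a monotone path through both must visit P₁ then P₂; paths through both = C(11, 6)·C(11, 4)·C(2, 1) = 304920. Avoid both = 2496144 − 594594 − 1293292 + 304920 = 913178.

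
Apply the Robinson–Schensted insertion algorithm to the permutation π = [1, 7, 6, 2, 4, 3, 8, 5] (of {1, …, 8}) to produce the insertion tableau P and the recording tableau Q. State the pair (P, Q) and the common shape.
P = [1, 2, 3, 5] / [4, 8] / [6] / [7];  Q = [1, 2, 5, 7] / [3, 8] / [4] / [6];  common shape = (4, 2, 1, 1)

Row-insert the values π_1, π_2, … into P one at a time, bumping the leftmost entry strictly greater than the inserted value down to the next row. The recording tableau Q records, in position (i, j), the step at which that cell was added to P.
  Insert 1 (step 1): P = [1];  Q = [1]
  Insert 7 (step 2): P = [1, 7];  Q = [1, 2]
  Insert 6 (step 3): P = [1, 6] / [7];  Q = [1, 2] / [3]
  Insert 2 (step 4): P = [1, 2] / [6] / [7];  Q = [1, 2] / [3] / [4]
  Insert 4 (step 5): P = [1, 2, 4] / [6] / [7];  Q = [1, 2, 5] / [3] / [4]
  Insert 3 (step 6): P = [1, 2, 3] / [4] / [6] / [7];  Q = [1, 2, 5] / [3] / [4] / [6]
  Insert 8 (step 7): P = [1, 2, 3, 8] / [4] / [6] / [7];  Q = [1, 2, 5, 7] / [3] / [4] / [6]
  Insert 5 (step 8): P = [1, 2, 3, 5] / [4, 8] / [6] / [7];  Q = [1, 2, 5, 7] / [3, 8] / [4] / [6]
Final shape: (4, 2, 1, 1).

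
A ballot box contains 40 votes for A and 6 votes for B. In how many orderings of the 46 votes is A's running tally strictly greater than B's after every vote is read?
Strict-lead orderings = 6923301

Total orderings of the 46 votes with 40 for A: C(46, 40) = 9366819. By the Bertrand ballot formula (Cycle Lemma / reflection principle), the number of orderings in which A is strictly ahead of B throughout is (p − q)/(p + q) · C(p + q, p) = (40 − 6)/(40 + 6) · 9366819 = 6923301.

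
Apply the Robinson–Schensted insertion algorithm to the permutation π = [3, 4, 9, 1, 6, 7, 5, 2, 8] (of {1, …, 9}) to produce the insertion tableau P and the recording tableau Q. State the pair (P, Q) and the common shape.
P = [1, 2, 5, 7, 8] / [3, 4] / [6] / [9];  Q = [1, 2, 3, 6, 9] / [4, 5] / [7] / [8];  common shape = (5, 2, 1, 1)

Row-insert the values π_1, π_2, … into P one at a time, bumping the leftmost entry strictly greater than the inserted value down to the next row. The recording tableau Q records, in position (i, j), the step at which that cell was added to P.
  Insert 3 (step 1): P = [3];  Q = [1]
  Insert 4 (step 2): P = [3, 4];  Q = [1, 2]
  Insert 9 (step 3): P = [3, 4, 9];  Q = [1, 2, 3]
  Insert 1 (step 4): P = [1, 4, 9] / [3];  Q = [1, 2, 3] / [4]
  Insert 6 (step 5): P = [1, 4, 6] / [3, 9];  Q = [1, 2, 3] / [4, 5]
  Insert 7 (step 6): P = [1, 4, 6, 7] / [3, 9];  Q = [1, 2, 3, 6] / [4, 5]
  Insert 5 (step 7): P = [1, 4, 5, 7] / [3, 6] / [9];  Q = [1, 2, 3, 6] / [4, 5] / [7]
  Insert 2 (step 8): P = [1, 2, 5, 7] / [3, 4] / [6] / [9];  Q = [1, 2, 3, 6] / [4, 5] / [7] / [8]
  Insert 8 (step 9): P = [1, 2, 5, 7, 8] / [3, 4] / [6] / [9];  Q = [1, 2, 3, 6, 9] / [4, 5] / [7] / [8]
Final shape: (5, 2, 1, 1).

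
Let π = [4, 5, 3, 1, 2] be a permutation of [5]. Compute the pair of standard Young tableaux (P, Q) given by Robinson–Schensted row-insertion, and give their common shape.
P = [1, 2] / [3, 5] / [4];  Q = [1, 2] / [3, 5] / [4];  common shape = (2, 2, 1)

Row-insert the values π_1, π_2, … into P one at a time, bumping the leftmost entry strictly greater than the inserted value down to the next row. The recording tableau Q records, in position (i, j), the step at which that cell was added to P.
  Insert 4 (step 1): P = [4];  Q = [1]
  Insert 5 (step 2): P = [4, 5];  Q = [1, 2]
  Insert 3 (step 3): P = [3, 5] / [4];  Q = [1, 2] / [3]
  Insert 1 (step 4): P = [1, 5] / [3] / [4];  Q = [1, 2] / [3] / [4]
  Insert 2 (step 5): P = [1, 2] / [3, 5] / [4];  Q = [1, 2] / [3, 5] / [4]
Final shape: (2, 2, 1).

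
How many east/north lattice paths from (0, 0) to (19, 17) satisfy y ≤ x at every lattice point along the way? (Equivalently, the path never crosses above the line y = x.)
Number of paths = 1289624490

By the reflection principle (André's argument), the number of monotone paths to (19, 17) with n ≤ m that never go above y = x is C(36, 19) − C(36, 20) = 8597496600 − 7307872110 = 1289624490.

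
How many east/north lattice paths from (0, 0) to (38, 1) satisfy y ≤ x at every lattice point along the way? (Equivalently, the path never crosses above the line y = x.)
Number of paths = 38

By the reflection principle (André's argument), the number of monotone paths to (38, 1) with n ≤ m that never go above y = x is C(39, 38) − C(39, 39) = 39 − 1 = 38.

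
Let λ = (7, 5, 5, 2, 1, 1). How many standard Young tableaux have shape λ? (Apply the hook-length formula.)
# SYT of shape (7, 5, 5, 2, 1, 1) = 452652200

Hook-length formula: f^λ = n! / Π hook(c), product over all cells c of the Young diagram. For λ = (7, 5, 5, 2, 1, 1), n = 21 boxes. Hook lengths by row (left-to-right, top-to-bottom): [12, 9, 7, 6, 5, 2, 1]; [9, 6, 4, 3, 2]; [8, 5, 3, 2, 1]; [4, 1]; [2]; [1]. Product of hooks = 112870195200. So f^λ = 21! / 112870195200 = 51090942171709440000 / 112870195200 = 452652200.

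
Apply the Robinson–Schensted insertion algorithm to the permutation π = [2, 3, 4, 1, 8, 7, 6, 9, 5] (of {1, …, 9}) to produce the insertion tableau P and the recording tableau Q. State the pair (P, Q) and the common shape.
P = [1, 3, 4, 5, 9] / [2, 6] / [7] / [8];  Q = [1, 2, 3, 5, 8] / [4, 6] / [7] / [9];  common shape = (5, 2, 1, 1)

Row-insert the values π_1, π_2, … into P one at a time, bumping the leftmost entry strictly greater than the inserted value down to the next row. The recording tableau Q records, in position (i, j), the step at which that cell was added to P.
  Insert 2 (step 1): P = [2];  Q = [1]
  Insert 3 (step 2): P = [2, 3];  Q = [1, 2]
  Insert 4 (step 3): P = [2, 3, 4];  Q = [1, 2, 3]
  Insert 1 (step 4): P = [1, 3, 4] / [2];  Q = [1, 2, 3] / [4]
  Insert 8 (step 5): P = [1, 3, 4, 8] / [2];  Q = [1, 2, 3, 5] / [4]
  Insert 7 (step 6): P = [1, 3, 4, 7] / [2, 8];  Q = [1, 2, 3, 5] / [4, 6]
  Insert 6 (step 7): P = [1, 3, 4, 6] / [2, 7] / [8];  Q = [1, 2, 3, 5] / [4, 6] / [7]
  Insert 9 (step 8): P = [1, 3, 4, 6, 9] / [2, 7] / [8];  Q = [1, 2, 3, 5, 8] / [4, 6] / [7]
  Insert 5 (step 9): P = [1, 3, 4, 5, 9] / [2, 6] / [7] / [8];  Q = [1, 2, 3, 5, 8] / [4, 6] / [7] / [9]
Final shape: (5, 2, 1, 1).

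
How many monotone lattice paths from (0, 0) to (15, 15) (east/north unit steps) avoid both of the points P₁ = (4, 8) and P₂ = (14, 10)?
Number of paths = 127793124

Inclusion–exclusion. Total paths: C(30, 15) = 155117520. Through P₁: C(12, 4)·C(18, 11) = 15752880. Through P₂: C(24, 14)·C(6, 1) = 11767536. Since P₁ is strictly southwest of P₂, a monotone path through both must visit P₁ then P₂; paths through both = C(12, 4)·C(12, 10)·C(6, 1) = 196020. Avoid both = 155117520 − 15752880 − 11767536 + 196020 = 127793124.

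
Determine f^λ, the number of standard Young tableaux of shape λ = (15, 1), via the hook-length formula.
# SYT of shape (15, 1) = 15

Hook-length formula: f^λ = n! / Π hook(c), product over all cells c of the Young diagram. For λ = (15, 1), n = 16 boxes. Hook lengths by row (left-to-right, top-to-bottom): [16, 14, 13, 12, 11, 10, 9, 8, 7, 6, 5, 4, 3, 2, 1]; [1]. Product of hooks = 1394852659200. So f^λ = 16! / 1394852659200 = 20922789888000 / 1394852659200 = 15.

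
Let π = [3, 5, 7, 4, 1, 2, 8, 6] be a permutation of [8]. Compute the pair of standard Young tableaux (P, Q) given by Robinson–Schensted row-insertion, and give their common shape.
P = [1, 2, 6, 8] / [3, 4, 7] / [5];  Q = [1, 2, 3, 7] / [4, 6, 8] / [5];  common shape = (4, 3, 1)

Row-insert the values π_1, π_2, … into P one at a time, bumping the leftmost entry strictly greater than the inserted value down to the next row. The recording tableau Q records, in position (i, j), the step at which that cell was added to P.
  Insert 3 (step 1): P = [3];  Q = [1]
  Insert 5 (step 2): P = [3, 5];  Q = [1, 2]
  Insert 7 (step 3): P = [3, 5, 7];  Q = [1, 2, 3]
  Insert 4 (step 4): P = [3, 4, 7] / [5];  Q = [1, 2, 3] / [4]
  Insert 1 (step 5): P = [1, 4, 7] / [3] / [5];  Q = [1, 2, 3] / [4] / [5]
  Insert 2 (step 6): P = [1, 2, 7] / [3, 4] / [5];  Q = [1, 2, 3] / [4, 6] / [5]
  Insert 8 (step 7): P = [1, 2, 7, 8] / [3, 4] / [5];  Q = [1, 2, 3, 7] / [4, 6] / [5]
  Insert 6 (step 8): P = [1, 2, 6, 8] / [3, 4, 7] / [5];  Q = [1, 2, 3, 7] / [4, 6, 8] / [5]
Final shape: (4, 3, 1).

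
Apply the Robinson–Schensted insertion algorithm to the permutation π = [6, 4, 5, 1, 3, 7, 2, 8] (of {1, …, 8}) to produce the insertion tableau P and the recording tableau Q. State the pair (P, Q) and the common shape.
P = [1, 2, 7, 8] / [3, 5] / [4] / [6];  Q = [1, 3, 6, 8] / [2, 5] / [4] / [7];  common shape = (4, 2, 1, 1)

Row-insert the values π_1, π_2, … into P one at a time, bumping the leftmost entry strictly greater than the inserted value down to the next row. The recording tableau Q records, in position (i, j), the step at which that cell was added to P.
  Insert 6 (step 1): P = [6];  Q = [1]
  Insert 4 (step 2): P = [4] / [6];  Q = [1] / [2]
  Insert 5 (step 3): P = [4, 5] / [6];  Q = [1, 3] / [2]
  Insert 1 (step 4): P = [1, 5] / [4] / [6];  Q = [1, 3] / [2] / [4]
  Insert 3 (step 5): P = [1, 3] / [4, 5] / [6];  Q = [1, 3] / [2, 5] / [4]
  Insert 7 (step 6): P = [1, 3, 7] / [4, 5] / [6];  Q = [1, 3, 6] / [2, 5] / [4]
  Insert 2 (step 7): P = [1, 2, 7] / [3, 5] / [4] / [6];  Q = [1, 3, 6] / [2, 5] / [4] / [7]
  Insert 8 (step 8): P = [1, 2, 7, 8] / [3, 5] / [4] / [6];  Q = [1, 3, 6, 8] / [2, 5] / [4] / [7]
Final shape: (4, 2, 1, 1).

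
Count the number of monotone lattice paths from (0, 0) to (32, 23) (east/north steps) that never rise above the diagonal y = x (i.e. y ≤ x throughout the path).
Number of paths = 565588532895750

By the reflection principle (André's argument), the number of monotone paths to (32, 23) with n ≤ m that never go above y = x is C(55, 32) − C(55, 33) = 1866442158555975 − 1300853625660225 = 565588532895750.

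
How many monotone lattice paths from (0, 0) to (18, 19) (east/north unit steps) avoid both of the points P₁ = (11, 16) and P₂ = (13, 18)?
Number of paths = 15339930270

Inclusion–exclusion. Total paths: C(37, 18) = 17672631900. Through P₁: C(27, 11)·C(10, 7) = 1564547400. Through P₂: C(31, 13)·C(6, 5) = 1237518450. Since P₁ is strictly southwest of P₂, a monotone path through both must visit P₁ then P₂; paths through both = C(27, 11)·C(4, 2)·C(6, 5) = 469364220. Avoid both = 17672631900 − 1564547400 − 1237518450 + 469364220 = 15339930270.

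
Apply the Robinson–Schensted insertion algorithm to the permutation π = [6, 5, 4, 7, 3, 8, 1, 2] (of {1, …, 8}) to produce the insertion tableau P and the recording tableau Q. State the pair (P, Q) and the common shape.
P = [1, 2, 8] / [3, 7] / [4] / [5] / [6];  Q = [1, 4, 6] / [2, 8] / [3] / [5] / [7];  common shape = (3, 2, 1, 1, 1)

Row-insert the values π_1, π_2, … into P one at a time, bumping the leftmost entry strictly greater than the inserted value down to the next row. The recording tableau Q records, in position (i, j), the step at which that cell was added to P.
  Insert 6 (step 1): P = [6];  Q = [1]
  Insert 5 (step 2): P = [5] / [6];  Q = [1] / [2]
  Insert 4 (step 3): P = [4] / [5] / [6];  Q = [1] / [2] / [3]
  Insert 7 (step 4): P = [4, 7] / [5] / [6];  Q = [1, 4] / [2] / [3]
  Insert 3 (step 5): P = [3, 7] / [4] / [5] / [6];  Q = [1, 4] / [2] / [3] / [5]
  Insert 8 (step 6): P = [3, 7, 8] / [4] / [5] / [6];  Q = [1, 4, 6] / [2] / [3] / [5]
  Insert 1 (step 7): P = [1, 7, 8] / [3] / [4] / [5] / [6];  Q = [1, 4, 6] / [2] / [3] / [5] / [7]
  Insert 2 (step 8): P = [1, 2, 8] / [3, 7] / [4] / [5] / [6];  Q = [1, 4, 6] / [2, 8] / [3] / [5] / [7]
Final shape: (3, 2, 1, 1, 1).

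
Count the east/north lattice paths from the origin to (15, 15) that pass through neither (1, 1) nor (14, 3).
Number of paths = 74878210

Inclusion–exclusion. Total paths: C(30, 15) = 155117520. Through P₁: C(2, 1)·C(28, 14) = 80233200. Through P₂: C(17, 14)·C(13, 1) = 8840. Since P₁ is strictly southwest of P₂, a monotone path through both must visit P₁ then P₂; paths through both = C(2, 1)·C(15, 13)·C(13, 1) = 2730. Avoid both = 155117520 − 80233200 − 8840 + 2730 = 74878210.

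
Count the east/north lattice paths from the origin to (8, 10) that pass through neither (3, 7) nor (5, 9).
Number of paths = 31910

Inclusion–exclusion. Total paths: C(18, 8) = 43758. Through P₁: C(10, 3)·C(8, 5) = 6720. Through P₂: C(14, 5)·C(4, 3) = 8008. Since P₁ is strictly southwest of P₂, a monotone path through both must visit P₁ then P₂; paths through both = C(10, 3)·C(4, 2)·C(4, 3) = 2880. Avoid both = 43758 − 6720 − 8008 + 2880 = 31910.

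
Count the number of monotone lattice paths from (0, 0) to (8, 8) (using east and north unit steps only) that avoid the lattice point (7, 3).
Number of paths = 12150

Total paths from (0, 0) to (8, 8): C(16, 8) = 12870. Paths through (7, 3): (paths (0, 0) → (7, 3)) × (paths (7, 3) → (8, 8)) = C(10, 7) · C(6, 1) = 120 · 6 = 720. Avoidance count = 12870 − 720 = 12150.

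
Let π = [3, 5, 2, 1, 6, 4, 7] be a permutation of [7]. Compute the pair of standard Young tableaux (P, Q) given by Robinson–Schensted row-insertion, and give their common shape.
P = [1, 4, 6, 7] / [2, 5] / [3];  Q = [1, 2, 5, 7] / [3, 6] / [4];  common shape = (4, 2, 1)

Row-insert the values π_1, π_2, … into P one at a time, bumping the leftmost entry strictly greater than the inserted value down to the next row. The recording tableau Q records, in position (i, j), the step at which that cell was added to P.
  Insert 3 (step 1): P = [3];  Q = [1]
  Insert 5 (step 2): P = [3, 5];  Q = [1, 2]
  Insert 2 (step 3): P = [2, 5] / [3];  Q = [1, 2] / [3]
  Insert 1 (step 4): P = [1, 5] / [2] / [3];  Q = [1, 2] / [3] / [4]
  Insert 6 (step 5): P = [1, 5, 6] / [2] / [3];  Q = [1, 2, 5] / [3] / [4]
  Insert 4 (step 6): P = [1, 4, 6] / [2, 5] / [3];  Q = [1, 2, 5] / [3, 6] / [4]
  Insert 7 (step 7): P = [1, 4, 6, 7] / [2, 5] / [3];  Q = [1, 2, 5, 7] / [3, 6] / [4]
Final shape: (4, 2, 1).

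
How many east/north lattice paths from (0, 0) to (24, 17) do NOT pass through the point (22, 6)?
Number of paths = 151555094730

Total paths from (0, 0) to (24, 17): C(41, 24) = 151584480450. Paths through (22, 6): (paths (0, 0) → (22, 6)) × (paths (22, 6) → (24, 17)) = C(28, 22) · C(13, 2) = 376740 · 78 = 29385720. Avoidance count = 151584480450 − 29385720 = 151555094730.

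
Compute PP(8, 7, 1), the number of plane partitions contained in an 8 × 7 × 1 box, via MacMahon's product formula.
PP(8, 7, 1) = 6435

Evaluate the triple product over i = 1..8, j = 1..7, k = 1..1. The factors are (2/1) · (3/2) · (4/3) · (5/4) · (6/5) · (7/6) · (8/7) · (3/2) · … (56 factors total). The numerators and denominators telescope so the product is an integer; carrying out the multiplication exactly gives PP(8, 7, 1) = 6435.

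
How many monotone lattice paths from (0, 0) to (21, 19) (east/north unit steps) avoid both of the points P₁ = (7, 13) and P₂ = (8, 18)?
Number of paths = 128262373030

Inclusion–exclusion. Total paths: C(40, 21) = 131282408400. Through P₁: C(20, 7)·C(20, 14) = 3004675200. Through P₂: C(26, 8)·C(14, 13) = 21871850. Since P₁ is strictly southwest of P₂, a monotone path through both must visit P₁ then P₂; paths through both = C(20, 7)·C(6, 1)·C(14, 13) = 6511680. Avoid both = 131282408400 − 3004675200 − 21871850 + 6511680 = 128262373030.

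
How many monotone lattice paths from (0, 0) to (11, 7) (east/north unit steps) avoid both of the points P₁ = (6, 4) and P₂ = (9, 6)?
Number of paths = 11349

Inclusion–exclusion. Total paths: C(18, 11) = 31824. Through P₁: C(10, 6)·C(8, 5) = 11760. Through P₂: C(15, 9)·C(3, 2) = 15015. Since P₁ is strictly southwest of P₂, a monotone path through both must visit P₁ then P₂; paths through both = C(10, 6)·C(5, 3)·C(3, 2) = 6300. Avoid both = 31824 − 11760 − 15015 + 6300 = 11349.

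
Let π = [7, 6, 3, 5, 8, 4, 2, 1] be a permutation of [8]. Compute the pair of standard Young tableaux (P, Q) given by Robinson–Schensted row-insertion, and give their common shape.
P = [1, 4, 8] / [2] / [3] / [5] / [6] / [7];  Q = [1, 4, 5] / [2] / [3] / [6] / [7] / [8];  common shape = (3, 1, 1, 1, 1, 1)

Row-insert the values π_1, π_2, … into P one at a time, bumping the leftmost entry strictly greater than the inserted value down to the next row. The recording tableau Q records, in position (i, j), the step at which that cell was added to P.
  Insert 7 (step 1): P = [7];  Q = [1]
  Insert 6 (step 2): P = [6] / [7];  Q = [1] / [2]
  Insert 3 (step 3): P = [3] / [6] / [7];  Q = [1] / [2] / [3]
  Insert 5 (step 4): P = [3, 5] / [6] / [7];  Q = [1, 4] / [2] / [3]
  Insert 8 (step 5): P = [3, 5, 8] / [6] / [7];  Q = [1, 4, 5] / [2] / [3]
  Insert 4 (step 6): P = [3, 4, 8] / [5] / [6] / [7];  Q = [1, 4, 5] / [2] / [3] / [6]
  Insert 2 (step 7): P = [2, 4, 8] / [3] / [5] / [6] / [7];  Q = [1, 4, 5] / [2] / [3] / [6] / [7]
  Insert 1 (step 8): P = [1, 4, 8] / [2] / [3] / [5] / [6] / [7];  Q = [1, 4, 5] / [2] / [3] / [6] / [7] / [8]
Final shape: (3, 1, 1, 1, 1, 1).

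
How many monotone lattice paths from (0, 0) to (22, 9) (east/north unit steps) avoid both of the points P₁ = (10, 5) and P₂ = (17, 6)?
Number of paths = 10386927

Inclusion–exclusion. Total paths: C(31, 22) = 20160075. Through P₁: C(15, 10)·C(16, 12) = 5465460. Through P₂: C(23, 17)·C(8, 5) = 5653032. Since P₁ is strictly southwest of P₂, a monotone path through both must visit P₁ then P₂; paths through both = C(15, 10)·C(8, 7)·C(8, 5) = 1345344. Avoid both = 20160075 − 5465460 − 5653032 + 1345344 = 10386927.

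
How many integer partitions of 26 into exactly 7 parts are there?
p(26, 7 parts) = 300

Partitions of n into exactly k parts are in bijection with partitions of n − k into at most k parts (subtract 1 from each part). So p(26, exactly 7) = p(19, parts ≤ 7). Computing via the recurrence p(m, j) = p(m, j−1) + p(m−j, j) gives 300.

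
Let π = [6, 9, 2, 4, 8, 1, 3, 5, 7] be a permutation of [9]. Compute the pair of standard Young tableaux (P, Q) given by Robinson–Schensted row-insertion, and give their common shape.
P = [1, 3, 5, 7] / [2, 4, 8] / [6, 9];  Q = [1, 2, 5, 9] / [3, 4, 8] / [6, 7];  common shape = (4, 3, 2)

Row-insert the values π_1, π_2, … into P one at a time, bumping the leftmost entry strictly greater than the inserted value down to the next row. The recording tableau Q records, in position (i, j), the step at which that cell was added to P.
  Insert 6 (step 1): P = [6];  Q = [1]
  Insert 9 (step 2): P = [6, 9];  Q = [1, 2]
  Insert 2 (step 3): P = [2, 9] / [6];  Q = [1, 2] / [3]
  Insert 4 (step 4): P = [2, 4] / [6, 9];  Q = [1, 2] / [3, 4]
  Insert 8 (step 5): P = [2, 4, 8] / [6, 9];  Q = [1, 2, 5] / [3, 4]
  Insert 1 (step 6): P = [1, 4, 8] / [2, 9] / [6];  Q = [1, 2, 5] / [3, 4] / [6]
  Insert 3 (step 7): P = [1, 3, 8] / [2, 4] / [6, 9];  Q = [1, 2, 5] / [3, 4] / [6, 7]
  Insert 5 (step 8): P = [1, 3, 5] / [2, 4, 8] / [6, 9];  Q = [1, 2, 5] / [3, 4, 8] / [6, 7]
  Insert 7 (step 9): P = [1, 3, 5, 7] / [2, 4, 8] / [6, 9];  Q = [1, 2, 5, 9] / [3, 4, 8] / [6, 7]
Final shape: (4, 3, 2).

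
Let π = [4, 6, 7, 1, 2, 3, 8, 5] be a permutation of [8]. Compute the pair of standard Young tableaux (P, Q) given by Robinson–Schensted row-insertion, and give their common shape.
P = [1, 2, 3, 5] / [4, 6, 7, 8];  Q = [1, 2, 3, 7] / [4, 5, 6, 8];  common shape = (4, 4)

Row-insert the values π_1, π_2, … into P one at a time, bumping the leftmost entry strictly greater than the inserted value down to the next row. The recording tableau Q records, in position (i, j), the step at which that cell was added to P.
  Insert 4 (step 1): P = [4];  Q = [1]
  Insert 6 (step 2): P = [4, 6];  Q = [1, 2]
  Insert 7 (step 3): P = [4, 6, 7];  Q = [1, 2, 3]
  Insert 1 (step 4): P = [1, 6, 7] / [4];  Q = [1, 2, 3] / [4]
  Insert 2 (step 5): P = [1, 2, 7] / [4, 6];  Q = [1, 2, 3] / [4, 5]
  Insert 3 (step 6): P = [1, 2, 3] / [4, 6, 7];  Q = [1, 2, 3] / [4, 5, 6]
  Insert 8 (step 7): P = [1, 2, 3, 8] / [4, 6, 7];  Q = [1, 2, 3, 7] / [4, 5, 6]
  Insert 5 (step 8): P = [1, 2, 3, 5] / [4, 6, 7, 8];  Q = [1, 2, 3, 7] / [4, 5, 6, 8]
Final shape: (4, 4).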